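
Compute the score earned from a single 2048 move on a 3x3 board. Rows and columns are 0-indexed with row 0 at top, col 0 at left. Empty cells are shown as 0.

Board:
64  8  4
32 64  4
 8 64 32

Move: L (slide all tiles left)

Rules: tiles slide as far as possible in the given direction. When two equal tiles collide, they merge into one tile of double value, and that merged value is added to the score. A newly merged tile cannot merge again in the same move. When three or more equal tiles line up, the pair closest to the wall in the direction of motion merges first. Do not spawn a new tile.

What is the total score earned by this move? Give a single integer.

Answer: 0

Derivation:
Slide left:
row 0: [64, 8, 4] -> [64, 8, 4]  score +0 (running 0)
row 1: [32, 64, 4] -> [32, 64, 4]  score +0 (running 0)
row 2: [8, 64, 32] -> [8, 64, 32]  score +0 (running 0)
Board after move:
64  8  4
32 64  4
 8 64 32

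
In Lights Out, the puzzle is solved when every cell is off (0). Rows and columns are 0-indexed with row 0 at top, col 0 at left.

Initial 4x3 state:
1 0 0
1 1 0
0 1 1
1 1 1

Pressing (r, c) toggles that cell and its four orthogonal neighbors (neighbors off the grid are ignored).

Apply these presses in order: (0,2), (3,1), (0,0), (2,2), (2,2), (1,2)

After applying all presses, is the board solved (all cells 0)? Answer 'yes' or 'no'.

After press 1 at (0,2):
1 1 1
1 1 1
0 1 1
1 1 1

After press 2 at (3,1):
1 1 1
1 1 1
0 0 1
0 0 0

After press 3 at (0,0):
0 0 1
0 1 1
0 0 1
0 0 0

After press 4 at (2,2):
0 0 1
0 1 0
0 1 0
0 0 1

After press 5 at (2,2):
0 0 1
0 1 1
0 0 1
0 0 0

After press 6 at (1,2):
0 0 0
0 0 0
0 0 0
0 0 0

Lights still on: 0

Answer: yes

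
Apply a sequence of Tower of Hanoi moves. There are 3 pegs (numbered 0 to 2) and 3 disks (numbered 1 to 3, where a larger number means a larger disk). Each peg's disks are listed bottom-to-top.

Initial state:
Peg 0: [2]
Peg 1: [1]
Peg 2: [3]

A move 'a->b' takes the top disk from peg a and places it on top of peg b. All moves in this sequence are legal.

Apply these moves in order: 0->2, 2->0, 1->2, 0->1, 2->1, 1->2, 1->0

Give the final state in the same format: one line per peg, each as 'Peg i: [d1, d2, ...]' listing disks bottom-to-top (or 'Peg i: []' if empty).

Answer: Peg 0: [2]
Peg 1: []
Peg 2: [3, 1]

Derivation:
After move 1 (0->2):
Peg 0: []
Peg 1: [1]
Peg 2: [3, 2]

After move 2 (2->0):
Peg 0: [2]
Peg 1: [1]
Peg 2: [3]

After move 3 (1->2):
Peg 0: [2]
Peg 1: []
Peg 2: [3, 1]

After move 4 (0->1):
Peg 0: []
Peg 1: [2]
Peg 2: [3, 1]

After move 5 (2->1):
Peg 0: []
Peg 1: [2, 1]
Peg 2: [3]

After move 6 (1->2):
Peg 0: []
Peg 1: [2]
Peg 2: [3, 1]

After move 7 (1->0):
Peg 0: [2]
Peg 1: []
Peg 2: [3, 1]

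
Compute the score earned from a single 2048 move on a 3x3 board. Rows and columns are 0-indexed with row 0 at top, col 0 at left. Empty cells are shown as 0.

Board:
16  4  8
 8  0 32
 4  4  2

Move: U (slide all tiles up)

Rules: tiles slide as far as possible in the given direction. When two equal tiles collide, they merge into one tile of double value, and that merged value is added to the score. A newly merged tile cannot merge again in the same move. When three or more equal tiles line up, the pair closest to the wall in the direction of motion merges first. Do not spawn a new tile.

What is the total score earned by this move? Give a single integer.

Answer: 8

Derivation:
Slide up:
col 0: [16, 8, 4] -> [16, 8, 4]  score +0 (running 0)
col 1: [4, 0, 4] -> [8, 0, 0]  score +8 (running 8)
col 2: [8, 32, 2] -> [8, 32, 2]  score +0 (running 8)
Board after move:
16  8  8
 8  0 32
 4  0  2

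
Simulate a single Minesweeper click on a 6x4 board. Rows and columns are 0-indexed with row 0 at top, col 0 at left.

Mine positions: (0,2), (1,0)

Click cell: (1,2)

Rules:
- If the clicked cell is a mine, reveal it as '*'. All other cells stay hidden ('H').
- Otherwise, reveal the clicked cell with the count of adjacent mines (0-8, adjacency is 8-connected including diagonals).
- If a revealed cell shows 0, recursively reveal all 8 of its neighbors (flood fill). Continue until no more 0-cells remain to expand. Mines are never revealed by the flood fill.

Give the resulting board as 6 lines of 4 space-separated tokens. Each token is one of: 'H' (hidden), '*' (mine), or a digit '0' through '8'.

H H H H
H H 1 H
H H H H
H H H H
H H H H
H H H H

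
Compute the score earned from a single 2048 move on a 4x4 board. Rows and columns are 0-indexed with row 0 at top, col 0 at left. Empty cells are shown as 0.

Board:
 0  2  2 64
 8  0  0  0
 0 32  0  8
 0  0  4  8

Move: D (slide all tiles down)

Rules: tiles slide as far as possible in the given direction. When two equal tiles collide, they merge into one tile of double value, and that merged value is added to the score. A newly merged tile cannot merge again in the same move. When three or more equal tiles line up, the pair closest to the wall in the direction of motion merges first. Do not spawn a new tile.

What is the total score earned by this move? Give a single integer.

Slide down:
col 0: [0, 8, 0, 0] -> [0, 0, 0, 8]  score +0 (running 0)
col 1: [2, 0, 32, 0] -> [0, 0, 2, 32]  score +0 (running 0)
col 2: [2, 0, 0, 4] -> [0, 0, 2, 4]  score +0 (running 0)
col 3: [64, 0, 8, 8] -> [0, 0, 64, 16]  score +16 (running 16)
Board after move:
 0  0  0  0
 0  0  0  0
 0  2  2 64
 8 32  4 16

Answer: 16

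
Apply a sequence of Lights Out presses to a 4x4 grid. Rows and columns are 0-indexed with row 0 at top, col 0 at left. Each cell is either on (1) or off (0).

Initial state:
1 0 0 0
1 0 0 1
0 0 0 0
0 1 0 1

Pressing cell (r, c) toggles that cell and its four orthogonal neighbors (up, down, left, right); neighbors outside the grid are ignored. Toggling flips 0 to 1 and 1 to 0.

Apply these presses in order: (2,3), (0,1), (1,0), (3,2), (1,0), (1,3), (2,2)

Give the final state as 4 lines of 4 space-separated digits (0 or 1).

After press 1 at (2,3):
1 0 0 0
1 0 0 0
0 0 1 1
0 1 0 0

After press 2 at (0,1):
0 1 1 0
1 1 0 0
0 0 1 1
0 1 0 0

After press 3 at (1,0):
1 1 1 0
0 0 0 0
1 0 1 1
0 1 0 0

After press 4 at (3,2):
1 1 1 0
0 0 0 0
1 0 0 1
0 0 1 1

After press 5 at (1,0):
0 1 1 0
1 1 0 0
0 0 0 1
0 0 1 1

After press 6 at (1,3):
0 1 1 1
1 1 1 1
0 0 0 0
0 0 1 1

After press 7 at (2,2):
0 1 1 1
1 1 0 1
0 1 1 1
0 0 0 1

Answer: 0 1 1 1
1 1 0 1
0 1 1 1
0 0 0 1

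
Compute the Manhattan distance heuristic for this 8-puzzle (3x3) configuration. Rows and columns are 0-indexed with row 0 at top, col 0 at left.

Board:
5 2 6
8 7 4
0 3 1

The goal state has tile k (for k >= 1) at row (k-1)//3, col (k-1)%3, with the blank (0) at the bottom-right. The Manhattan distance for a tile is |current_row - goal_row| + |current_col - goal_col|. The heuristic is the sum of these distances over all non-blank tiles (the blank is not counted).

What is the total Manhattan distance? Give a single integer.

Answer: 16

Derivation:
Tile 5: at (0,0), goal (1,1), distance |0-1|+|0-1| = 2
Tile 2: at (0,1), goal (0,1), distance |0-0|+|1-1| = 0
Tile 6: at (0,2), goal (1,2), distance |0-1|+|2-2| = 1
Tile 8: at (1,0), goal (2,1), distance |1-2|+|0-1| = 2
Tile 7: at (1,1), goal (2,0), distance |1-2|+|1-0| = 2
Tile 4: at (1,2), goal (1,0), distance |1-1|+|2-0| = 2
Tile 3: at (2,1), goal (0,2), distance |2-0|+|1-2| = 3
Tile 1: at (2,2), goal (0,0), distance |2-0|+|2-0| = 4
Sum: 2 + 0 + 1 + 2 + 2 + 2 + 3 + 4 = 16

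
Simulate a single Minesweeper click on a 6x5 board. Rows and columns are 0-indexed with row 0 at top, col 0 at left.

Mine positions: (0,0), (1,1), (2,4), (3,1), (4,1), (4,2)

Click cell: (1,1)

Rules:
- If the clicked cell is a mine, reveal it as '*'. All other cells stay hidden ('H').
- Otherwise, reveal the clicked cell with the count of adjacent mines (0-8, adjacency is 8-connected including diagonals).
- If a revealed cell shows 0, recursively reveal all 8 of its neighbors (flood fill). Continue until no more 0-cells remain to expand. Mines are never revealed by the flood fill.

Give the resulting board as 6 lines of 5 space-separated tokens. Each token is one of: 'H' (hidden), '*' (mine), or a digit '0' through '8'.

H H H H H
H * H H H
H H H H H
H H H H H
H H H H H
H H H H H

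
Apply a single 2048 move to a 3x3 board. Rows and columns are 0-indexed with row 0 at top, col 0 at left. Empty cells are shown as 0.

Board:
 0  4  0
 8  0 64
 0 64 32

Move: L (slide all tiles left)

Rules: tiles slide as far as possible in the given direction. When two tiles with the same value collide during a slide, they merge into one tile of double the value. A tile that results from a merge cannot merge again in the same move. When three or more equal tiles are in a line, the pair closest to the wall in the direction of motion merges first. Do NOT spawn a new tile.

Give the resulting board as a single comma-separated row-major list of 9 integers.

Answer: 4, 0, 0, 8, 64, 0, 64, 32, 0

Derivation:
Slide left:
row 0: [0, 4, 0] -> [4, 0, 0]
row 1: [8, 0, 64] -> [8, 64, 0]
row 2: [0, 64, 32] -> [64, 32, 0]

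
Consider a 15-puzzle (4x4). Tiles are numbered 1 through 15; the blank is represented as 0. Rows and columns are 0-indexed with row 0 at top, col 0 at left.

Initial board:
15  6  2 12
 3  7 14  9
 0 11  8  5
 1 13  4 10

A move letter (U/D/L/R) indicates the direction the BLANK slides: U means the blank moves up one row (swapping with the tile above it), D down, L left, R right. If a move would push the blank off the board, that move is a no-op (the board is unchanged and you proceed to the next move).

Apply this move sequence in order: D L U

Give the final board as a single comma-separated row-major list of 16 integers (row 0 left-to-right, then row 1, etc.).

After move 1 (D):
15  6  2 12
 3  7 14  9
 1 11  8  5
 0 13  4 10

After move 2 (L):
15  6  2 12
 3  7 14  9
 1 11  8  5
 0 13  4 10

After move 3 (U):
15  6  2 12
 3  7 14  9
 0 11  8  5
 1 13  4 10

Answer: 15, 6, 2, 12, 3, 7, 14, 9, 0, 11, 8, 5, 1, 13, 4, 10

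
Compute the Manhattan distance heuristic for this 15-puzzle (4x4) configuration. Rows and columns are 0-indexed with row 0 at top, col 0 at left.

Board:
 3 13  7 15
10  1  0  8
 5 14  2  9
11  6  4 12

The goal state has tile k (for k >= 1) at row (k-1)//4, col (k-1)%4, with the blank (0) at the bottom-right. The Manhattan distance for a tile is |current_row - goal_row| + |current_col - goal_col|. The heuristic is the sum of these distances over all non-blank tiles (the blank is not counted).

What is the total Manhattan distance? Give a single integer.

Tile 3: (0,0)->(0,2) = 2
Tile 13: (0,1)->(3,0) = 4
Tile 7: (0,2)->(1,2) = 1
Tile 15: (0,3)->(3,2) = 4
Tile 10: (1,0)->(2,1) = 2
Tile 1: (1,1)->(0,0) = 2
Tile 8: (1,3)->(1,3) = 0
Tile 5: (2,0)->(1,0) = 1
Tile 14: (2,1)->(3,1) = 1
Tile 2: (2,2)->(0,1) = 3
Tile 9: (2,3)->(2,0) = 3
Tile 11: (3,0)->(2,2) = 3
Tile 6: (3,1)->(1,1) = 2
Tile 4: (3,2)->(0,3) = 4
Tile 12: (3,3)->(2,3) = 1
Sum: 2 + 4 + 1 + 4 + 2 + 2 + 0 + 1 + 1 + 3 + 3 + 3 + 2 + 4 + 1 = 33

Answer: 33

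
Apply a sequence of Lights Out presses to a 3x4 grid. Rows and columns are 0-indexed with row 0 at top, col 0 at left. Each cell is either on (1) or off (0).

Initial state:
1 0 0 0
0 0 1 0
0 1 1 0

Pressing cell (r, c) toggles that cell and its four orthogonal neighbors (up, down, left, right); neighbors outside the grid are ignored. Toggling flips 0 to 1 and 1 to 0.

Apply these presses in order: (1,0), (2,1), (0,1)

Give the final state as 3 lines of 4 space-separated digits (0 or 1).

Answer: 1 1 1 0
1 1 1 0
0 0 0 0

Derivation:
After press 1 at (1,0):
0 0 0 0
1 1 1 0
1 1 1 0

After press 2 at (2,1):
0 0 0 0
1 0 1 0
0 0 0 0

After press 3 at (0,1):
1 1 1 0
1 1 1 0
0 0 0 0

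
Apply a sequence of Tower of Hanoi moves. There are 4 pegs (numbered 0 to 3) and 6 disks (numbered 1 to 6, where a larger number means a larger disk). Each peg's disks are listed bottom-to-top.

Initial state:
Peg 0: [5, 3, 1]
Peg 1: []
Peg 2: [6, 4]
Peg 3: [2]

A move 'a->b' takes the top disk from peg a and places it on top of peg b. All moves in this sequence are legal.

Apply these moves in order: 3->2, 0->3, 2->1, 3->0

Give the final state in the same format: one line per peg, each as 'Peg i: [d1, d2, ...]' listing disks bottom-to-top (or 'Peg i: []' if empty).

After move 1 (3->2):
Peg 0: [5, 3, 1]
Peg 1: []
Peg 2: [6, 4, 2]
Peg 3: []

After move 2 (0->3):
Peg 0: [5, 3]
Peg 1: []
Peg 2: [6, 4, 2]
Peg 3: [1]

After move 3 (2->1):
Peg 0: [5, 3]
Peg 1: [2]
Peg 2: [6, 4]
Peg 3: [1]

After move 4 (3->0):
Peg 0: [5, 3, 1]
Peg 1: [2]
Peg 2: [6, 4]
Peg 3: []

Answer: Peg 0: [5, 3, 1]
Peg 1: [2]
Peg 2: [6, 4]
Peg 3: []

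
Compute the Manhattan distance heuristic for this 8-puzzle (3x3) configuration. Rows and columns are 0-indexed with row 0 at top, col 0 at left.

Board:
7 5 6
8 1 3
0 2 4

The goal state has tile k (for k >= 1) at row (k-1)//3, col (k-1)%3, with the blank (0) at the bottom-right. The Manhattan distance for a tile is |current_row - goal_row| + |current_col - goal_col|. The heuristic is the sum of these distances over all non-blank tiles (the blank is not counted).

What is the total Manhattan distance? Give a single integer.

Answer: 14

Derivation:
Tile 7: (0,0)->(2,0) = 2
Tile 5: (0,1)->(1,1) = 1
Tile 6: (0,2)->(1,2) = 1
Tile 8: (1,0)->(2,1) = 2
Tile 1: (1,1)->(0,0) = 2
Tile 3: (1,2)->(0,2) = 1
Tile 2: (2,1)->(0,1) = 2
Tile 4: (2,2)->(1,0) = 3
Sum: 2 + 1 + 1 + 2 + 2 + 1 + 2 + 3 = 14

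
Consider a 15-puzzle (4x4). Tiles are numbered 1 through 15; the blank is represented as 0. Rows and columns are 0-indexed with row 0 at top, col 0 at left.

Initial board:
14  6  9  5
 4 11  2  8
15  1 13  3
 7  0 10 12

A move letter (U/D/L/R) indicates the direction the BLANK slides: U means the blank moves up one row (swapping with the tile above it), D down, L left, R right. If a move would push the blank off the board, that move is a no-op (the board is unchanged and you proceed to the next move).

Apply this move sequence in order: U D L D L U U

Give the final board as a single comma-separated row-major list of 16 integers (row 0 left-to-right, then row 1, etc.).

After move 1 (U):
14  6  9  5
 4 11  2  8
15  0 13  3
 7  1 10 12

After move 2 (D):
14  6  9  5
 4 11  2  8
15  1 13  3
 7  0 10 12

After move 3 (L):
14  6  9  5
 4 11  2  8
15  1 13  3
 0  7 10 12

After move 4 (D):
14  6  9  5
 4 11  2  8
15  1 13  3
 0  7 10 12

After move 5 (L):
14  6  9  5
 4 11  2  8
15  1 13  3
 0  7 10 12

After move 6 (U):
14  6  9  5
 4 11  2  8
 0  1 13  3
15  7 10 12

After move 7 (U):
14  6  9  5
 0 11  2  8
 4  1 13  3
15  7 10 12

Answer: 14, 6, 9, 5, 0, 11, 2, 8, 4, 1, 13, 3, 15, 7, 10, 12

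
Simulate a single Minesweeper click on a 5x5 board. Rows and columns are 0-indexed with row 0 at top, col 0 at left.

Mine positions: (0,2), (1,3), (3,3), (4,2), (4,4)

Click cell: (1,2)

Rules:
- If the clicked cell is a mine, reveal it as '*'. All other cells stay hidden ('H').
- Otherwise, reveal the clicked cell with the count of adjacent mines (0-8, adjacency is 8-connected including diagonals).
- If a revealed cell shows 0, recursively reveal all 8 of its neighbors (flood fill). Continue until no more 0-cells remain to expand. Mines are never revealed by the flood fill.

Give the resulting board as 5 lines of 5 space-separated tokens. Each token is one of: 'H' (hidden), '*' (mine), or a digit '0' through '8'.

H H H H H
H H 2 H H
H H H H H
H H H H H
H H H H H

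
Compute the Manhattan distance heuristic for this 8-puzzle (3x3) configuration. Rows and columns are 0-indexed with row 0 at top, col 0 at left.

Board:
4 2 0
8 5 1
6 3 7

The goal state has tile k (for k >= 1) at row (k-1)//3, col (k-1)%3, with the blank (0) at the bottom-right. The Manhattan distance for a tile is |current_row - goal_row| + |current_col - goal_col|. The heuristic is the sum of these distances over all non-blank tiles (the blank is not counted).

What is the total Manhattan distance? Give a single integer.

Tile 4: at (0,0), goal (1,0), distance |0-1|+|0-0| = 1
Tile 2: at (0,1), goal (0,1), distance |0-0|+|1-1| = 0
Tile 8: at (1,0), goal (2,1), distance |1-2|+|0-1| = 2
Tile 5: at (1,1), goal (1,1), distance |1-1|+|1-1| = 0
Tile 1: at (1,2), goal (0,0), distance |1-0|+|2-0| = 3
Tile 6: at (2,0), goal (1,2), distance |2-1|+|0-2| = 3
Tile 3: at (2,1), goal (0,2), distance |2-0|+|1-2| = 3
Tile 7: at (2,2), goal (2,0), distance |2-2|+|2-0| = 2
Sum: 1 + 0 + 2 + 0 + 3 + 3 + 3 + 2 = 14

Answer: 14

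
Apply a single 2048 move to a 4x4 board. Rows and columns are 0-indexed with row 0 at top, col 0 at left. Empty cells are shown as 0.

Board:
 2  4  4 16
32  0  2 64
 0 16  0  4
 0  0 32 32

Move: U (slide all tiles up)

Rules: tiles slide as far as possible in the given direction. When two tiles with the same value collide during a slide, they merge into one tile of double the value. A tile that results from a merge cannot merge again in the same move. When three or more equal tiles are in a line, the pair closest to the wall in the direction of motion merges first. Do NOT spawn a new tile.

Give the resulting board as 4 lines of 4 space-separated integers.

Slide up:
col 0: [2, 32, 0, 0] -> [2, 32, 0, 0]
col 1: [4, 0, 16, 0] -> [4, 16, 0, 0]
col 2: [4, 2, 0, 32] -> [4, 2, 32, 0]
col 3: [16, 64, 4, 32] -> [16, 64, 4, 32]

Answer:  2  4  4 16
32 16  2 64
 0  0 32  4
 0  0  0 32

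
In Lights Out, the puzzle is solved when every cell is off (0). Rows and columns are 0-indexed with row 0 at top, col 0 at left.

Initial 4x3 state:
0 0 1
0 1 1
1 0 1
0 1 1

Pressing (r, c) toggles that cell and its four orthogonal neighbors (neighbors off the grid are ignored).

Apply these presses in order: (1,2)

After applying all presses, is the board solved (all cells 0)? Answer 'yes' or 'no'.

Answer: no

Derivation:
After press 1 at (1,2):
0 0 0
0 0 0
1 0 0
0 1 1

Lights still on: 3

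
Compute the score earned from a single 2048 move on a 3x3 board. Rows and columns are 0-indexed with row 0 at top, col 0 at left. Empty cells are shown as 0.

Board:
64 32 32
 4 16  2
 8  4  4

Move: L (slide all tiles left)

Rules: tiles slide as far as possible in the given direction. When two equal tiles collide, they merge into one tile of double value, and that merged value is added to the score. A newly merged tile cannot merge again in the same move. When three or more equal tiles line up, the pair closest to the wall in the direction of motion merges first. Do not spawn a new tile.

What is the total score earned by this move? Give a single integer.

Slide left:
row 0: [64, 32, 32] -> [64, 64, 0]  score +64 (running 64)
row 1: [4, 16, 2] -> [4, 16, 2]  score +0 (running 64)
row 2: [8, 4, 4] -> [8, 8, 0]  score +8 (running 72)
Board after move:
64 64  0
 4 16  2
 8  8  0

Answer: 72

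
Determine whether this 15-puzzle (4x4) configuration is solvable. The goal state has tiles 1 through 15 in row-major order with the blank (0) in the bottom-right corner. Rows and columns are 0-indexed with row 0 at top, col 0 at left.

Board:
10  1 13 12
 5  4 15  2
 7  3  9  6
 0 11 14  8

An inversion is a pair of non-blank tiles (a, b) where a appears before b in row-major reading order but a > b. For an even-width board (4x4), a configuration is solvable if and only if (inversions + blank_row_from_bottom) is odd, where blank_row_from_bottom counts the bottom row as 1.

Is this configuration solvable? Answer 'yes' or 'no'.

Inversions: 47
Blank is in row 3 (0-indexed from top), which is row 1 counting from the bottom (bottom = 1).
47 + 1 = 48, which is even, so the puzzle is not solvable.

Answer: no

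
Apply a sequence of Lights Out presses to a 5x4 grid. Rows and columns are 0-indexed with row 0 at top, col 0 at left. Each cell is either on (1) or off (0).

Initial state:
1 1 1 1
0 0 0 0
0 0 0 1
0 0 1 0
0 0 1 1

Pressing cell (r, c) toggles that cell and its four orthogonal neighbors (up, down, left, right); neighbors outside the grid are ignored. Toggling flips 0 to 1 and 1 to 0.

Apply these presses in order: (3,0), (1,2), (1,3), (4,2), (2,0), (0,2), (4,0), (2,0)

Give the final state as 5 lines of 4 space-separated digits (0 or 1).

Answer: 1 0 1 1
0 1 1 0
1 0 1 0
0 1 0 0
0 0 0 0

Derivation:
After press 1 at (3,0):
1 1 1 1
0 0 0 0
1 0 0 1
1 1 1 0
1 0 1 1

After press 2 at (1,2):
1 1 0 1
0 1 1 1
1 0 1 1
1 1 1 0
1 0 1 1

After press 3 at (1,3):
1 1 0 0
0 1 0 0
1 0 1 0
1 1 1 0
1 0 1 1

After press 4 at (4,2):
1 1 0 0
0 1 0 0
1 0 1 0
1 1 0 0
1 1 0 0

After press 5 at (2,0):
1 1 0 0
1 1 0 0
0 1 1 0
0 1 0 0
1 1 0 0

After press 6 at (0,2):
1 0 1 1
1 1 1 0
0 1 1 0
0 1 0 0
1 1 0 0

After press 7 at (4,0):
1 0 1 1
1 1 1 0
0 1 1 0
1 1 0 0
0 0 0 0

After press 8 at (2,0):
1 0 1 1
0 1 1 0
1 0 1 0
0 1 0 0
0 0 0 0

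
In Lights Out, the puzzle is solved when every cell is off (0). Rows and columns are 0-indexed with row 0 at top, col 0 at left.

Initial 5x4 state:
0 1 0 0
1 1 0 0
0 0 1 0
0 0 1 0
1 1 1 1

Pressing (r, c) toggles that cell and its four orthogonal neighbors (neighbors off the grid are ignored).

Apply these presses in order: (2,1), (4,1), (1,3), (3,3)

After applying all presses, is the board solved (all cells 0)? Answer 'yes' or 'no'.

Answer: no

Derivation:
After press 1 at (2,1):
0 1 0 0
1 0 0 0
1 1 0 0
0 1 1 0
1 1 1 1

After press 2 at (4,1):
0 1 0 0
1 0 0 0
1 1 0 0
0 0 1 0
0 0 0 1

After press 3 at (1,3):
0 1 0 1
1 0 1 1
1 1 0 1
0 0 1 0
0 0 0 1

After press 4 at (3,3):
0 1 0 1
1 0 1 1
1 1 0 0
0 0 0 1
0 0 0 0

Lights still on: 8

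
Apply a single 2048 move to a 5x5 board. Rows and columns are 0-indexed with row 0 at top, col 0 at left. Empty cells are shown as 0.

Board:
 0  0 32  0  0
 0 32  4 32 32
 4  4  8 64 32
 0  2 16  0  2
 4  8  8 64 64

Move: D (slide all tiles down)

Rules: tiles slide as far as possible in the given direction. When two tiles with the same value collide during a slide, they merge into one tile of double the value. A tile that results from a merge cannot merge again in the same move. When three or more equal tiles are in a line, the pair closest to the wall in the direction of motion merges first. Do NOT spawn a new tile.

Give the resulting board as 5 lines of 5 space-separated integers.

Answer:   0   0  32   0   0
  0  32   4   0   0
  0   4   8   0  64
  0   2  16  32   2
  8   8   8 128  64

Derivation:
Slide down:
col 0: [0, 0, 4, 0, 4] -> [0, 0, 0, 0, 8]
col 1: [0, 32, 4, 2, 8] -> [0, 32, 4, 2, 8]
col 2: [32, 4, 8, 16, 8] -> [32, 4, 8, 16, 8]
col 3: [0, 32, 64, 0, 64] -> [0, 0, 0, 32, 128]
col 4: [0, 32, 32, 2, 64] -> [0, 0, 64, 2, 64]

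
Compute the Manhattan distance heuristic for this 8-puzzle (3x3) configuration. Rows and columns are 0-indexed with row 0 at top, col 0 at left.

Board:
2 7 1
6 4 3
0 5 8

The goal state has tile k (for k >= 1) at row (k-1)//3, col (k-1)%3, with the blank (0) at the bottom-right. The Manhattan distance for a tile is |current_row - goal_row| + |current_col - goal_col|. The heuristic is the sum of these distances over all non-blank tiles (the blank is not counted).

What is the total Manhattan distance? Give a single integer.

Answer: 12

Derivation:
Tile 2: at (0,0), goal (0,1), distance |0-0|+|0-1| = 1
Tile 7: at (0,1), goal (2,0), distance |0-2|+|1-0| = 3
Tile 1: at (0,2), goal (0,0), distance |0-0|+|2-0| = 2
Tile 6: at (1,0), goal (1,2), distance |1-1|+|0-2| = 2
Tile 4: at (1,1), goal (1,0), distance |1-1|+|1-0| = 1
Tile 3: at (1,2), goal (0,2), distance |1-0|+|2-2| = 1
Tile 5: at (2,1), goal (1,1), distance |2-1|+|1-1| = 1
Tile 8: at (2,2), goal (2,1), distance |2-2|+|2-1| = 1
Sum: 1 + 3 + 2 + 2 + 1 + 1 + 1 + 1 = 12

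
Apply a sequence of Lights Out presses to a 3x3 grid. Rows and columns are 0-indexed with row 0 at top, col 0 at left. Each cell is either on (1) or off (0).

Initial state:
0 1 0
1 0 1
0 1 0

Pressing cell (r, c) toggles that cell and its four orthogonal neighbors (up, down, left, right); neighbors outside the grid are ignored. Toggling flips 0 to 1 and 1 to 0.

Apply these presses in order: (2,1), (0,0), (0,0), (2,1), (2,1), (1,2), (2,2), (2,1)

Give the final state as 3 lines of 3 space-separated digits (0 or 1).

After press 1 at (2,1):
0 1 0
1 1 1
1 0 1

After press 2 at (0,0):
1 0 0
0 1 1
1 0 1

After press 3 at (0,0):
0 1 0
1 1 1
1 0 1

After press 4 at (2,1):
0 1 0
1 0 1
0 1 0

After press 5 at (2,1):
0 1 0
1 1 1
1 0 1

After press 6 at (1,2):
0 1 1
1 0 0
1 0 0

After press 7 at (2,2):
0 1 1
1 0 1
1 1 1

After press 8 at (2,1):
0 1 1
1 1 1
0 0 0

Answer: 0 1 1
1 1 1
0 0 0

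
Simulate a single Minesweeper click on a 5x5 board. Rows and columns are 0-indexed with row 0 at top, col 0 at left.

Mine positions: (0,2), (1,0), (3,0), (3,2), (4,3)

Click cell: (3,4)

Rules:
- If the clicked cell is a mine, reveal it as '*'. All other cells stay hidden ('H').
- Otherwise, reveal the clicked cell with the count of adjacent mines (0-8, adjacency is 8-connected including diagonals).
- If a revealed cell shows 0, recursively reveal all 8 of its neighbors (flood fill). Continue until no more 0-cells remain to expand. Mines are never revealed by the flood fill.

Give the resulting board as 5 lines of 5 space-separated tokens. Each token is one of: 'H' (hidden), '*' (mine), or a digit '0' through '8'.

H H H H H
H H H H H
H H H H H
H H H H 1
H H H H H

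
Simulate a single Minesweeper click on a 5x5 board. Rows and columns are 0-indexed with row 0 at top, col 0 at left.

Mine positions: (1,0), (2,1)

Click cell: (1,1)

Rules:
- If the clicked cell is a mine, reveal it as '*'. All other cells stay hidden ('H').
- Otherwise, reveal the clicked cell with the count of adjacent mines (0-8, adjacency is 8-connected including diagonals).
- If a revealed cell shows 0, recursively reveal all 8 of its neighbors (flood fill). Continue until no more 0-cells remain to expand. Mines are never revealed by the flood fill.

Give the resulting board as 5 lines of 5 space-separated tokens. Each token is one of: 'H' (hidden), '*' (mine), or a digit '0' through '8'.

H H H H H
H 2 H H H
H H H H H
H H H H H
H H H H H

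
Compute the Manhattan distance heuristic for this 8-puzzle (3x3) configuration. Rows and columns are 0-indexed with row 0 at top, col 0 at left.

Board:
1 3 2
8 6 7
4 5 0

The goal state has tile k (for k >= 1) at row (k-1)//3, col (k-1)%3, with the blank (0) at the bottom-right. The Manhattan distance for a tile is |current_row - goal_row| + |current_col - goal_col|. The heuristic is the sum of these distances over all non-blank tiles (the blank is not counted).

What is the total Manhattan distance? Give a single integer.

Tile 1: at (0,0), goal (0,0), distance |0-0|+|0-0| = 0
Tile 3: at (0,1), goal (0,2), distance |0-0|+|1-2| = 1
Tile 2: at (0,2), goal (0,1), distance |0-0|+|2-1| = 1
Tile 8: at (1,0), goal (2,1), distance |1-2|+|0-1| = 2
Tile 6: at (1,1), goal (1,2), distance |1-1|+|1-2| = 1
Tile 7: at (1,2), goal (2,0), distance |1-2|+|2-0| = 3
Tile 4: at (2,0), goal (1,0), distance |2-1|+|0-0| = 1
Tile 5: at (2,1), goal (1,1), distance |2-1|+|1-1| = 1
Sum: 0 + 1 + 1 + 2 + 1 + 3 + 1 + 1 = 10

Answer: 10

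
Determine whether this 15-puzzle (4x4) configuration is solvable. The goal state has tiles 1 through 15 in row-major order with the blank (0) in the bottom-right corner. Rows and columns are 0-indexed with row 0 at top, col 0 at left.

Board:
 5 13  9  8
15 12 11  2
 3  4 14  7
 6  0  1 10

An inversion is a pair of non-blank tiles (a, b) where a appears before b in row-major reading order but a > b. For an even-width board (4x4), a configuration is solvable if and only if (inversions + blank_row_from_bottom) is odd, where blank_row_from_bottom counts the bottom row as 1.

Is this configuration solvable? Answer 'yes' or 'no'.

Inversions: 63
Blank is in row 3 (0-indexed from top), which is row 1 counting from the bottom (bottom = 1).
63 + 1 = 64, which is even, so the puzzle is not solvable.

Answer: no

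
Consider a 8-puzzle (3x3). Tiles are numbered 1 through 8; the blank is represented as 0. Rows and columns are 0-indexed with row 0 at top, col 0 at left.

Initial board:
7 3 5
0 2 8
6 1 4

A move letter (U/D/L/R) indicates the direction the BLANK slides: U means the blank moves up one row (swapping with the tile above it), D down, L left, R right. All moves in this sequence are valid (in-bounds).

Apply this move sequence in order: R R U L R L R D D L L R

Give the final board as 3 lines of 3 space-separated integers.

Answer: 7 3 5
2 8 4
6 0 1

Derivation:
After move 1 (R):
7 3 5
2 0 8
6 1 4

After move 2 (R):
7 3 5
2 8 0
6 1 4

After move 3 (U):
7 3 0
2 8 5
6 1 4

After move 4 (L):
7 0 3
2 8 5
6 1 4

After move 5 (R):
7 3 0
2 8 5
6 1 4

After move 6 (L):
7 0 3
2 8 5
6 1 4

After move 7 (R):
7 3 0
2 8 5
6 1 4

After move 8 (D):
7 3 5
2 8 0
6 1 4

After move 9 (D):
7 3 5
2 8 4
6 1 0

After move 10 (L):
7 3 5
2 8 4
6 0 1

After move 11 (L):
7 3 5
2 8 4
0 6 1

After move 12 (R):
7 3 5
2 8 4
6 0 1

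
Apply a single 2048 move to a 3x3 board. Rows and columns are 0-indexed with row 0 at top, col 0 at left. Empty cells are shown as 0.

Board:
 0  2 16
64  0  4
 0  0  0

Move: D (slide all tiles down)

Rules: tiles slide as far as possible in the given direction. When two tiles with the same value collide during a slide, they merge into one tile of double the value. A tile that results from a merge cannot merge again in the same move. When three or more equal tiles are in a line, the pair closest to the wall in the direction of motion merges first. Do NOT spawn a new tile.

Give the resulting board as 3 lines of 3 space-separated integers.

Answer:  0  0  0
 0  0 16
64  2  4

Derivation:
Slide down:
col 0: [0, 64, 0] -> [0, 0, 64]
col 1: [2, 0, 0] -> [0, 0, 2]
col 2: [16, 4, 0] -> [0, 16, 4]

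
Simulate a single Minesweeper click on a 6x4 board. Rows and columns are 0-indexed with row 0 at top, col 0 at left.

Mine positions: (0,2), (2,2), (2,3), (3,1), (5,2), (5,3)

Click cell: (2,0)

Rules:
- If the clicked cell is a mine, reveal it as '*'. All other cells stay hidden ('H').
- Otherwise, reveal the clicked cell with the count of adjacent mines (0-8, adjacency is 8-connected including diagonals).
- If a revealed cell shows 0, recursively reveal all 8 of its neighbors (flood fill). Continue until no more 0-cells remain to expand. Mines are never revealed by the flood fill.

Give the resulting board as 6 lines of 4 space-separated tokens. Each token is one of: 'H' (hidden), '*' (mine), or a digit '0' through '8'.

H H H H
H H H H
1 H H H
H H H H
H H H H
H H H H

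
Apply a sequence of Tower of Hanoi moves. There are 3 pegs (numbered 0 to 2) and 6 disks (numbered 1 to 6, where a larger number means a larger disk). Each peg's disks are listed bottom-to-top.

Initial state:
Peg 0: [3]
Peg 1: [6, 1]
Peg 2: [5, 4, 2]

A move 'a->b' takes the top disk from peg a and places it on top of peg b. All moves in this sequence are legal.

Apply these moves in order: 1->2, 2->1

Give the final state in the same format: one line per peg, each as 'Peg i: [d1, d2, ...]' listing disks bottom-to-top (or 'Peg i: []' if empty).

After move 1 (1->2):
Peg 0: [3]
Peg 1: [6]
Peg 2: [5, 4, 2, 1]

After move 2 (2->1):
Peg 0: [3]
Peg 1: [6, 1]
Peg 2: [5, 4, 2]

Answer: Peg 0: [3]
Peg 1: [6, 1]
Peg 2: [5, 4, 2]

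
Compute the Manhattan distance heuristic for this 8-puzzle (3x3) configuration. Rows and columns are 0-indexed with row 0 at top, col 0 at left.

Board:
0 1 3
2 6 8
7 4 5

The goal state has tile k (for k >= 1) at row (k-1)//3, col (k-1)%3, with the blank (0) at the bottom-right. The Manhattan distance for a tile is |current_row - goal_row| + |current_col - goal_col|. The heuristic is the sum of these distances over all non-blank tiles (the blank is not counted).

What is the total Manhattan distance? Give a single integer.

Tile 1: (0,1)->(0,0) = 1
Tile 3: (0,2)->(0,2) = 0
Tile 2: (1,0)->(0,1) = 2
Tile 6: (1,1)->(1,2) = 1
Tile 8: (1,2)->(2,1) = 2
Tile 7: (2,0)->(2,0) = 0
Tile 4: (2,1)->(1,0) = 2
Tile 5: (2,2)->(1,1) = 2
Sum: 1 + 0 + 2 + 1 + 2 + 0 + 2 + 2 = 10

Answer: 10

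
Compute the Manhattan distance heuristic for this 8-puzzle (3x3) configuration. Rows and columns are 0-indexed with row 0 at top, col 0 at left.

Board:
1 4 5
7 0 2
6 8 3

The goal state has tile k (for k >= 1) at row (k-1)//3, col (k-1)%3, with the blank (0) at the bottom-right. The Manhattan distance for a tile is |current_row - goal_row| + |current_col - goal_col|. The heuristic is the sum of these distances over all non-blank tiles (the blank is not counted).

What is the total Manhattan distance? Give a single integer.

Answer: 12

Derivation:
Tile 1: at (0,0), goal (0,0), distance |0-0|+|0-0| = 0
Tile 4: at (0,1), goal (1,0), distance |0-1|+|1-0| = 2
Tile 5: at (0,2), goal (1,1), distance |0-1|+|2-1| = 2
Tile 7: at (1,0), goal (2,0), distance |1-2|+|0-0| = 1
Tile 2: at (1,2), goal (0,1), distance |1-0|+|2-1| = 2
Tile 6: at (2,0), goal (1,2), distance |2-1|+|0-2| = 3
Tile 8: at (2,1), goal (2,1), distance |2-2|+|1-1| = 0
Tile 3: at (2,2), goal (0,2), distance |2-0|+|2-2| = 2
Sum: 0 + 2 + 2 + 1 + 2 + 3 + 0 + 2 = 12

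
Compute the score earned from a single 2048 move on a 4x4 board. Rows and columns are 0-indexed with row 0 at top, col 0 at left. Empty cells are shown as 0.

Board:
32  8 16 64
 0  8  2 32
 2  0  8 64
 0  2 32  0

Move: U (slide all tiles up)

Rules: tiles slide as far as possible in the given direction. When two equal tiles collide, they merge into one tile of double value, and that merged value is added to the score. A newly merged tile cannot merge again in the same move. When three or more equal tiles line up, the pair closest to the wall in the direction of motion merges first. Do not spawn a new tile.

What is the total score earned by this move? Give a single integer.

Answer: 16

Derivation:
Slide up:
col 0: [32, 0, 2, 0] -> [32, 2, 0, 0]  score +0 (running 0)
col 1: [8, 8, 0, 2] -> [16, 2, 0, 0]  score +16 (running 16)
col 2: [16, 2, 8, 32] -> [16, 2, 8, 32]  score +0 (running 16)
col 3: [64, 32, 64, 0] -> [64, 32, 64, 0]  score +0 (running 16)
Board after move:
32 16 16 64
 2  2  2 32
 0  0  8 64
 0  0 32  0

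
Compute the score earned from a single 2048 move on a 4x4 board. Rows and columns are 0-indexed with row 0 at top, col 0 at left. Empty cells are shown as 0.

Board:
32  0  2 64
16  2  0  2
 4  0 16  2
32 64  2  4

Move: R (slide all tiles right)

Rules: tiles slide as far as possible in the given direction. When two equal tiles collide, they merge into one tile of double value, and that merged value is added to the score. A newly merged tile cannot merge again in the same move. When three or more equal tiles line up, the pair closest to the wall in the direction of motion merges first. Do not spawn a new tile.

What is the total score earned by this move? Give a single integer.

Answer: 4

Derivation:
Slide right:
row 0: [32, 0, 2, 64] -> [0, 32, 2, 64]  score +0 (running 0)
row 1: [16, 2, 0, 2] -> [0, 0, 16, 4]  score +4 (running 4)
row 2: [4, 0, 16, 2] -> [0, 4, 16, 2]  score +0 (running 4)
row 3: [32, 64, 2, 4] -> [32, 64, 2, 4]  score +0 (running 4)
Board after move:
 0 32  2 64
 0  0 16  4
 0  4 16  2
32 64  2  4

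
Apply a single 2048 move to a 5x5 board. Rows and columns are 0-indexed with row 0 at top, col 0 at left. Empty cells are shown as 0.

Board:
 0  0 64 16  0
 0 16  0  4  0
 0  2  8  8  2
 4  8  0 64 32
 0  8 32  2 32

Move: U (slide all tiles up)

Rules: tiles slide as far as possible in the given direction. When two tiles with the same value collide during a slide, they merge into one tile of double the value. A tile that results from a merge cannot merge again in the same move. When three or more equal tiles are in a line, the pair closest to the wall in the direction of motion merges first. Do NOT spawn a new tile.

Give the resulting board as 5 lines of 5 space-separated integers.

Answer:  4 16 64 16  2
 0  2  8  4 64
 0 16 32  8  0
 0  0  0 64  0
 0  0  0  2  0

Derivation:
Slide up:
col 0: [0, 0, 0, 4, 0] -> [4, 0, 0, 0, 0]
col 1: [0, 16, 2, 8, 8] -> [16, 2, 16, 0, 0]
col 2: [64, 0, 8, 0, 32] -> [64, 8, 32, 0, 0]
col 3: [16, 4, 8, 64, 2] -> [16, 4, 8, 64, 2]
col 4: [0, 0, 2, 32, 32] -> [2, 64, 0, 0, 0]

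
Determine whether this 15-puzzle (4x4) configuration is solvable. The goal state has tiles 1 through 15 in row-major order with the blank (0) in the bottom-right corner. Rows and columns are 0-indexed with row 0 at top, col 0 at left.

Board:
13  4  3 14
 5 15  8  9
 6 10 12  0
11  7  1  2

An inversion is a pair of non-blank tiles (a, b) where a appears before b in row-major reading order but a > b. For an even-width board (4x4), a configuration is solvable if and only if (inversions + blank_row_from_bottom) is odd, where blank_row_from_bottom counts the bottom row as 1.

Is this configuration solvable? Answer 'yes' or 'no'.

Answer: no

Derivation:
Inversions: 60
Blank is in row 2 (0-indexed from top), which is row 2 counting from the bottom (bottom = 1).
60 + 2 = 62, which is even, so the puzzle is not solvable.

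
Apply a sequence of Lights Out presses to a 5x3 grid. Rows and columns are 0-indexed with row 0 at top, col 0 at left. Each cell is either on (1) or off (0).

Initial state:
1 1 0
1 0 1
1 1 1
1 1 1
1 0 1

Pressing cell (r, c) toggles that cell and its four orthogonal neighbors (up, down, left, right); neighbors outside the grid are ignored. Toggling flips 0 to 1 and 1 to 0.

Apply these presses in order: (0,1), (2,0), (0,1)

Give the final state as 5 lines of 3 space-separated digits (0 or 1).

Answer: 1 1 0
0 0 1
0 0 1
0 1 1
1 0 1

Derivation:
After press 1 at (0,1):
0 0 1
1 1 1
1 1 1
1 1 1
1 0 1

After press 2 at (2,0):
0 0 1
0 1 1
0 0 1
0 1 1
1 0 1

After press 3 at (0,1):
1 1 0
0 0 1
0 0 1
0 1 1
1 0 1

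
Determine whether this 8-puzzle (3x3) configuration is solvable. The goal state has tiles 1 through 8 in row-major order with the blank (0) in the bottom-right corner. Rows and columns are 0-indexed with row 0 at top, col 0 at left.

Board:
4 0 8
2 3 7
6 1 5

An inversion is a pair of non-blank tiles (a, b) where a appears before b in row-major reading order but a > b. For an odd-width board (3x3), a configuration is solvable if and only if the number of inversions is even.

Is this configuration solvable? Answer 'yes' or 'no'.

Inversions (pairs i<j in row-major order where tile[i] > tile[j] > 0): 16
16 is even, so the puzzle is solvable.

Answer: yes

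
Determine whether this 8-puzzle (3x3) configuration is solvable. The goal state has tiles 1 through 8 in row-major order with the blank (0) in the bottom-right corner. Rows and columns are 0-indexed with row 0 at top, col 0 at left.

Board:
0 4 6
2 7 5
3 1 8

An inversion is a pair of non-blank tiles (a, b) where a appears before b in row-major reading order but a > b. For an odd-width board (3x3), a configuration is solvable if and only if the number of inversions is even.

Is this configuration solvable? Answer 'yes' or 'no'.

Inversions (pairs i<j in row-major order where tile[i] > tile[j] > 0): 14
14 is even, so the puzzle is solvable.

Answer: yes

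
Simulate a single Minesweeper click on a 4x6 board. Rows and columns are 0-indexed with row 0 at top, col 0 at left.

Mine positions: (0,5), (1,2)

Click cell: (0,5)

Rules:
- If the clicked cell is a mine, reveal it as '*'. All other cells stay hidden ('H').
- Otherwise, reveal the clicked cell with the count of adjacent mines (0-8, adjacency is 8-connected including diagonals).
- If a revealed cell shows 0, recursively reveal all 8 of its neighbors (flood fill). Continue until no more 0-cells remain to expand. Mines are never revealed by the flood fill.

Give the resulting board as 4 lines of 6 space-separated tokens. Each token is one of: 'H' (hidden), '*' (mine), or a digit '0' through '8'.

H H H H H *
H H H H H H
H H H H H H
H H H H H H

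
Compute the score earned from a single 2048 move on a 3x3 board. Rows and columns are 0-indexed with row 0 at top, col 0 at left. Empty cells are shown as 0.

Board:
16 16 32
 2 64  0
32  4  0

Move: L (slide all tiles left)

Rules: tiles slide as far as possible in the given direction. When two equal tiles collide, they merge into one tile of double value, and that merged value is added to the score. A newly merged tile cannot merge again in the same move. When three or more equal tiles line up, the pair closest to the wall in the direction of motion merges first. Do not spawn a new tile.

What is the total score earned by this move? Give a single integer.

Slide left:
row 0: [16, 16, 32] -> [32, 32, 0]  score +32 (running 32)
row 1: [2, 64, 0] -> [2, 64, 0]  score +0 (running 32)
row 2: [32, 4, 0] -> [32, 4, 0]  score +0 (running 32)
Board after move:
32 32  0
 2 64  0
32  4  0

Answer: 32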